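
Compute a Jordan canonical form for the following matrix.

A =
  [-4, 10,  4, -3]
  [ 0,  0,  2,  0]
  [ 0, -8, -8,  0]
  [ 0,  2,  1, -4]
J_3(-4) ⊕ J_1(-4)

The characteristic polynomial is
  det(x·I − A) = x^4 + 16*x^3 + 96*x^2 + 256*x + 256 = (x + 4)^4

Eigenvalues and multiplicities (the geometric multiplicity of λ is n − rank(A − λI), which equals the number of Jordan blocks for λ):
  λ = -4: algebraic multiplicity = 4, geometric multiplicity = 2

Determining the block sizes for each eigenvalue:
  λ = -4: with am = 4 and gm = 2, the partition is not yet determined (e.g. several partitions of 4 into 2 parts exist). Let N = A − (-4)·I. Computing rank(N^1) = 2, rank(N^2) = 1, rank(N^3) = 0; the number of blocks of size ≥ j is rank(N^{j−1}) − rank(N^j), giving [2, 1, 1]. So we have 1 block(s) of size 3, 1 block(s) of size 1 → block sizes [3, 1]

Assembling the blocks gives a Jordan form
J =
  [-4,  1,  0,  0]
  [ 0, -4,  1,  0]
  [ 0,  0, -4,  0]
  [ 0,  0,  0, -4]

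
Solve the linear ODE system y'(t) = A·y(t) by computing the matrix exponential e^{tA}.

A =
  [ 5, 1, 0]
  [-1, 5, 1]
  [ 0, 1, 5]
e^{tA} =
  [-t^2*exp(5*t)/2 + exp(5*t), t*exp(5*t), t^2*exp(5*t)/2]
  [-t*exp(5*t), exp(5*t), t*exp(5*t)]
  [-t^2*exp(5*t)/2, t*exp(5*t), t^2*exp(5*t)/2 + exp(5*t)]

Strategy: write A = P · J · P⁻¹ where J is a Jordan canonical form, so e^{tA} = P · e^{tJ} · P⁻¹, and e^{tJ} can be computed block-by-block.

A has Jordan form
J =
  [5, 1, 0]
  [0, 5, 1]
  [0, 0, 5]
(up to reordering of blocks).

Per-block formulas:
  For a 3×3 Jordan block J_3(5): exp(t · J_3(5)) = e^(5t)·(I + t·N + (t^2/2)·N^2), where N is the 3×3 nilpotent shift.

After assembling e^{tJ} and conjugating by P, we get:

e^{tA} =
  [-t^2*exp(5*t)/2 + exp(5*t), t*exp(5*t), t^2*exp(5*t)/2]
  [-t*exp(5*t), exp(5*t), t*exp(5*t)]
  [-t^2*exp(5*t)/2, t*exp(5*t), t^2*exp(5*t)/2 + exp(5*t)]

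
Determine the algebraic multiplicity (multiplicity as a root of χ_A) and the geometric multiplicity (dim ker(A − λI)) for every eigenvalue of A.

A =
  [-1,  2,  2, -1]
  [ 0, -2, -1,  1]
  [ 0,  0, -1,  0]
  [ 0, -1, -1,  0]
λ = -1: alg = 4, geom = 2

Step 1 — factor the characteristic polynomial to read off the algebraic multiplicities:
  χ_A(x) = (x + 1)^4

Step 2 — compute geometric multiplicities via the rank-nullity identity g(λ) = n − rank(A − λI):
  rank(A − (-1)·I) = 2, so dim ker(A − (-1)·I) = n − 2 = 2

Summary:
  λ = -1: algebraic multiplicity = 4, geometric multiplicity = 2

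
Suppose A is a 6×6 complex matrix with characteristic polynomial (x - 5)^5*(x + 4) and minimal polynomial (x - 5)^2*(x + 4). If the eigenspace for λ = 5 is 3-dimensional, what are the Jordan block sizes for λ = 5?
Block sizes for λ = 5: [2, 2, 1]

Step 1 — from the characteristic polynomial, algebraic multiplicity of λ = 5 is 5. From dim ker(A − (5)·I) = 3, there are exactly 3 Jordan blocks for λ = 5.
Step 2 — from the minimal polynomial, the factor (x − 5)^2 tells us the largest block for λ = 5 has size 2.
Step 3 — with total size 5, 3 blocks, and largest block 2, the block sizes (in nonincreasing order) are [2, 2, 1].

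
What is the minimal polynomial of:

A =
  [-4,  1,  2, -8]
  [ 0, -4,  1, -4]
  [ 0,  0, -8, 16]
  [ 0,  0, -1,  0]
x^3 + 12*x^2 + 48*x + 64

The characteristic polynomial is χ_A(x) = (x + 4)^4, so the eigenvalues are known. The minimal polynomial is
  m_A(x) = Π_λ (x − λ)^{k_λ}
where k_λ is the size of the *largest* Jordan block for λ (equivalently, the smallest k with (A − λI)^k v = 0 for every generalised eigenvector v of λ).

  λ = -4: largest Jordan block has size 3, contributing (x + 4)^3

So m_A(x) = (x + 4)^3 = x^3 + 12*x^2 + 48*x + 64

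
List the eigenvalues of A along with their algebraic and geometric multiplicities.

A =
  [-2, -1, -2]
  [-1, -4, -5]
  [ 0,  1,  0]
λ = -2: alg = 3, geom = 1

Step 1 — factor the characteristic polynomial to read off the algebraic multiplicities:
  χ_A(x) = (x + 2)^3

Step 2 — compute geometric multiplicities via the rank-nullity identity g(λ) = n − rank(A − λI):
  rank(A − (-2)·I) = 2, so dim ker(A − (-2)·I) = n − 2 = 1

Summary:
  λ = -2: algebraic multiplicity = 3, geometric multiplicity = 1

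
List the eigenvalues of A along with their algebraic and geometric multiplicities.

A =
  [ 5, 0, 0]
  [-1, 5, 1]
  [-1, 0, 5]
λ = 5: alg = 3, geom = 1

Step 1 — factor the characteristic polynomial to read off the algebraic multiplicities:
  χ_A(x) = (x - 5)^3

Step 2 — compute geometric multiplicities via the rank-nullity identity g(λ) = n − rank(A − λI):
  rank(A − (5)·I) = 2, so dim ker(A − (5)·I) = n − 2 = 1

Summary:
  λ = 5: algebraic multiplicity = 3, geometric multiplicity = 1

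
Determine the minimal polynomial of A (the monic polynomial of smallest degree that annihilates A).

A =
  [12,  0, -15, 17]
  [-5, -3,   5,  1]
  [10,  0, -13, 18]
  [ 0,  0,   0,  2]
x^3 - x^2 - 8*x + 12

The characteristic polynomial is χ_A(x) = (x - 2)^2*(x + 3)^2, so the eigenvalues are known. The minimal polynomial is
  m_A(x) = Π_λ (x − λ)^{k_λ}
where k_λ is the size of the *largest* Jordan block for λ (equivalently, the smallest k with (A − λI)^k v = 0 for every generalised eigenvector v of λ).

  λ = -3: largest Jordan block has size 1, contributing (x + 3)
  λ = 2: largest Jordan block has size 2, contributing (x − 2)^2

So m_A(x) = (x - 2)^2*(x + 3) = x^3 - x^2 - 8*x + 12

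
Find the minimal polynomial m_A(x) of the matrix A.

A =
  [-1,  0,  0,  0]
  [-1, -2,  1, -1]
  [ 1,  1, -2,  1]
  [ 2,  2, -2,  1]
x^2 + 2*x + 1

The characteristic polynomial is χ_A(x) = (x + 1)^4, so the eigenvalues are known. The minimal polynomial is
  m_A(x) = Π_λ (x − λ)^{k_λ}
where k_λ is the size of the *largest* Jordan block for λ (equivalently, the smallest k with (A − λI)^k v = 0 for every generalised eigenvector v of λ).

  λ = -1: largest Jordan block has size 2, contributing (x + 1)^2

So m_A(x) = (x + 1)^2 = x^2 + 2*x + 1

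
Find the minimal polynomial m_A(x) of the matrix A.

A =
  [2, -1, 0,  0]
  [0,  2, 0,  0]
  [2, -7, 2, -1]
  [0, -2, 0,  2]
x^2 - 4*x + 4

The characteristic polynomial is χ_A(x) = (x - 2)^4, so the eigenvalues are known. The minimal polynomial is
  m_A(x) = Π_λ (x − λ)^{k_λ}
where k_λ is the size of the *largest* Jordan block for λ (equivalently, the smallest k with (A − λI)^k v = 0 for every generalised eigenvector v of λ).

  λ = 2: largest Jordan block has size 2, contributing (x − 2)^2

So m_A(x) = (x - 2)^2 = x^2 - 4*x + 4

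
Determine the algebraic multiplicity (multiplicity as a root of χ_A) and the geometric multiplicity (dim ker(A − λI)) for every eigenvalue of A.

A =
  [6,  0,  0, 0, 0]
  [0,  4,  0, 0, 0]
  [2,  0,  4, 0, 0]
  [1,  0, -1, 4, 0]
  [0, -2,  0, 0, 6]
λ = 4: alg = 3, geom = 2; λ = 6: alg = 2, geom = 2

Step 1 — factor the characteristic polynomial to read off the algebraic multiplicities:
  χ_A(x) = (x - 6)^2*(x - 4)^3

Step 2 — compute geometric multiplicities via the rank-nullity identity g(λ) = n − rank(A − λI):
  rank(A − (4)·I) = 3, so dim ker(A − (4)·I) = n − 3 = 2
  rank(A − (6)·I) = 3, so dim ker(A − (6)·I) = n − 3 = 2

Summary:
  λ = 4: algebraic multiplicity = 3, geometric multiplicity = 2
  λ = 6: algebraic multiplicity = 2, geometric multiplicity = 2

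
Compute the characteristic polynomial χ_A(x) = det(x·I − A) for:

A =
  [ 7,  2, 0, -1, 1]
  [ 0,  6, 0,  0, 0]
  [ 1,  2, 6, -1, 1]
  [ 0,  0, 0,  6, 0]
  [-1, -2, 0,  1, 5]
x^5 - 30*x^4 + 360*x^3 - 2160*x^2 + 6480*x - 7776

Expanding det(x·I − A) (e.g. by cofactor expansion or by noting that A is similar to its Jordan form J, which has the same characteristic polynomial as A) gives
  χ_A(x) = x^5 - 30*x^4 + 360*x^3 - 2160*x^2 + 6480*x - 7776
which factors as (x - 6)^5. The eigenvalues (with algebraic multiplicities) are λ = 6 with multiplicity 5.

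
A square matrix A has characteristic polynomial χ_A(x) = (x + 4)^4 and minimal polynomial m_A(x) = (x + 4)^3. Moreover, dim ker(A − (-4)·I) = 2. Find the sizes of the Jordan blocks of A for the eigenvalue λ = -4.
Block sizes for λ = -4: [3, 1]

Step 1 — from the characteristic polynomial, algebraic multiplicity of λ = -4 is 4. From dim ker(A − (-4)·I) = 2, there are exactly 2 Jordan blocks for λ = -4.
Step 2 — from the minimal polynomial, the factor (x + 4)^3 tells us the largest block for λ = -4 has size 3.
Step 3 — with total size 4, 2 blocks, and largest block 3, the block sizes (in nonincreasing order) are [3, 1].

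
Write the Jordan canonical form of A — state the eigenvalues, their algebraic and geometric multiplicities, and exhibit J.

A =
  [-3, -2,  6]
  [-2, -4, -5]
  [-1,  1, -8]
J_3(-5)

The characteristic polynomial is
  det(x·I − A) = x^3 + 15*x^2 + 75*x + 125 = (x + 5)^3

Eigenvalues and multiplicities (the geometric multiplicity of λ is n − rank(A − λI), which equals the number of Jordan blocks for λ):
  λ = -5: algebraic multiplicity = 3, geometric multiplicity = 1

Determining the block sizes for each eigenvalue:
  λ = -5: one block (gm = 1), so the single block has size am = 3 → block sizes [3]

Assembling the blocks gives a Jordan form
J =
  [-5,  1,  0]
  [ 0, -5,  1]
  [ 0,  0, -5]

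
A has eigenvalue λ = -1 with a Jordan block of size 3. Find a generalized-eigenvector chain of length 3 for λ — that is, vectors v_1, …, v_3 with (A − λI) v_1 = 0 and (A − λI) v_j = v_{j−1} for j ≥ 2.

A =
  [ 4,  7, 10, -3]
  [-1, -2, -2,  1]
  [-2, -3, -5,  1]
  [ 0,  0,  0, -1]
A Jordan chain for λ = -1 of length 3:
v_1 = (-2, 0, 1, 0)ᵀ
v_2 = (5, -1, -2, 0)ᵀ
v_3 = (1, 0, 0, 0)ᵀ

Let N = A − (-1)·I. We want v_3 with N^3 v_3 = 0 but N^2 v_3 ≠ 0; then v_{j-1} := N · v_j for j = 3, …, 2.

Pick v_3 = (1, 0, 0, 0)ᵀ.
Then v_2 = N · v_3 = (5, -1, -2, 0)ᵀ.
Then v_1 = N · v_2 = (-2, 0, 1, 0)ᵀ.

Sanity check: (A − (-1)·I) v_1 = (0, 0, 0, 0)ᵀ = 0. ✓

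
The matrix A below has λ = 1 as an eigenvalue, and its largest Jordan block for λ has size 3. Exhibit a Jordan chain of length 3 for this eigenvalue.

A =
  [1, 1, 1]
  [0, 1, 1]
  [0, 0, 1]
A Jordan chain for λ = 1 of length 3:
v_1 = (1, 0, 0)ᵀ
v_2 = (1, 1, 0)ᵀ
v_3 = (0, 0, 1)ᵀ

Let N = A − (1)·I. We want v_3 with N^3 v_3 = 0 but N^2 v_3 ≠ 0; then v_{j-1} := N · v_j for j = 3, …, 2.

Pick v_3 = (0, 0, 1)ᵀ.
Then v_2 = N · v_3 = (1, 1, 0)ᵀ.
Then v_1 = N · v_2 = (1, 0, 0)ᵀ.

Sanity check: (A − (1)·I) v_1 = (0, 0, 0)ᵀ = 0. ✓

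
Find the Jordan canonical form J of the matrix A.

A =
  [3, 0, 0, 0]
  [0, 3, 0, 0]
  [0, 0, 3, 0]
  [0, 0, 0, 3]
J_1(3) ⊕ J_1(3) ⊕ J_1(3) ⊕ J_1(3)

The characteristic polynomial is
  det(x·I − A) = x^4 - 12*x^3 + 54*x^2 - 108*x + 81 = (x - 3)^4

Eigenvalues and multiplicities (the geometric multiplicity of λ is n − rank(A − λI), which equals the number of Jordan blocks for λ):
  λ = 3: algebraic multiplicity = 4, geometric multiplicity = 4

Determining the block sizes for each eigenvalue:
  λ = 3: gm = am = 4, so every block has size 1 → block sizes [1, 1, 1, 1]

Assembling the blocks gives a Jordan form
J =
  [3, 0, 0, 0]
  [0, 3, 0, 0]
  [0, 0, 3, 0]
  [0, 0, 0, 3]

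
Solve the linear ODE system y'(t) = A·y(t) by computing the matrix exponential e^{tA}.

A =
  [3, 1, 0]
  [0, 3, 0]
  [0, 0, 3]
e^{tA} =
  [exp(3*t), t*exp(3*t), 0]
  [0, exp(3*t), 0]
  [0, 0, exp(3*t)]

Strategy: write A = P · J · P⁻¹ where J is a Jordan canonical form, so e^{tA} = P · e^{tJ} · P⁻¹, and e^{tJ} can be computed block-by-block.

A has Jordan form
J =
  [3, 1, 0]
  [0, 3, 0]
  [0, 0, 3]
(up to reordering of blocks).

Per-block formulas:
  For a 2×2 Jordan block J_2(3): exp(t · J_2(3)) = e^(3t)·(I + t·N), where N is the 2×2 nilpotent shift.
  For a 1×1 block at λ = 3: exp(t · [3]) = [e^(3t)].

After assembling e^{tJ} and conjugating by P, we get:

e^{tA} =
  [exp(3*t), t*exp(3*t), 0]
  [0, exp(3*t), 0]
  [0, 0, exp(3*t)]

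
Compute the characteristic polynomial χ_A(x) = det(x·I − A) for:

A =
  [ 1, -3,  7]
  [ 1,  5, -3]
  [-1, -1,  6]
x^3 - 12*x^2 + 48*x - 64

Expanding det(x·I − A) (e.g. by cofactor expansion or by noting that A is similar to its Jordan form J, which has the same characteristic polynomial as A) gives
  χ_A(x) = x^3 - 12*x^2 + 48*x - 64
which factors as (x - 4)^3. The eigenvalues (with algebraic multiplicities) are λ = 4 with multiplicity 3.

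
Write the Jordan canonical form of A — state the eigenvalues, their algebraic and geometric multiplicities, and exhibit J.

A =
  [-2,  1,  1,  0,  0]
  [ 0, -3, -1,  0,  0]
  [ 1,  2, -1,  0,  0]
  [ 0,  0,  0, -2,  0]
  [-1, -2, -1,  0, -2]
J_3(-2) ⊕ J_1(-2) ⊕ J_1(-2)

The characteristic polynomial is
  det(x·I − A) = x^5 + 10*x^4 + 40*x^3 + 80*x^2 + 80*x + 32 = (x + 2)^5

Eigenvalues and multiplicities (the geometric multiplicity of λ is n − rank(A − λI), which equals the number of Jordan blocks for λ):
  λ = -2: algebraic multiplicity = 5, geometric multiplicity = 3

Determining the block sizes for each eigenvalue:
  λ = -2: with am = 5 and gm = 3, the partition is not yet determined (e.g. several partitions of 5 into 3 parts exist). Let N = A − (-2)·I. Computing rank(N^1) = 2, rank(N^2) = 1, rank(N^3) = 0; the number of blocks of size ≥ j is rank(N^{j−1}) − rank(N^j), giving [3, 1, 1]. So we have 1 block(s) of size 3, 2 block(s) of size 1 → block sizes [3, 1, 1]

Assembling the blocks gives a Jordan form
J =
  [-2,  1,  0,  0,  0]
  [ 0, -2,  1,  0,  0]
  [ 0,  0, -2,  0,  0]
  [ 0,  0,  0, -2,  0]
  [ 0,  0,  0,  0, -2]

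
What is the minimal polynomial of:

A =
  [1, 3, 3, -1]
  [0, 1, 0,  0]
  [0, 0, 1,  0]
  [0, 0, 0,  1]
x^2 - 2*x + 1

The characteristic polynomial is χ_A(x) = (x - 1)^4, so the eigenvalues are known. The minimal polynomial is
  m_A(x) = Π_λ (x − λ)^{k_λ}
where k_λ is the size of the *largest* Jordan block for λ (equivalently, the smallest k with (A − λI)^k v = 0 for every generalised eigenvector v of λ).

  λ = 1: largest Jordan block has size 2, contributing (x − 1)^2

So m_A(x) = (x - 1)^2 = x^2 - 2*x + 1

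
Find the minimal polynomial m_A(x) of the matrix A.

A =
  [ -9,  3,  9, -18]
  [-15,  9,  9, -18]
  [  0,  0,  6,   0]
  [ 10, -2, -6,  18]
x^2 - 12*x + 36

The characteristic polynomial is χ_A(x) = (x - 6)^4, so the eigenvalues are known. The minimal polynomial is
  m_A(x) = Π_λ (x − λ)^{k_λ}
where k_λ is the size of the *largest* Jordan block for λ (equivalently, the smallest k with (A − λI)^k v = 0 for every generalised eigenvector v of λ).

  λ = 6: largest Jordan block has size 2, contributing (x − 6)^2

So m_A(x) = (x - 6)^2 = x^2 - 12*x + 36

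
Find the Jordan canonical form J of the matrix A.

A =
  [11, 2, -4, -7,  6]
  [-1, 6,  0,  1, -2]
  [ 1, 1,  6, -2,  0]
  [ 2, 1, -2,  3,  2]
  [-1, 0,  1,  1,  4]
J_3(6) ⊕ J_2(6)

The characteristic polynomial is
  det(x·I − A) = x^5 - 30*x^4 + 360*x^3 - 2160*x^2 + 6480*x - 7776 = (x - 6)^5

Eigenvalues and multiplicities (the geometric multiplicity of λ is n − rank(A − λI), which equals the number of Jordan blocks for λ):
  λ = 6: algebraic multiplicity = 5, geometric multiplicity = 2

Determining the block sizes for each eigenvalue:
  λ = 6: with am = 5 and gm = 2, the partition is not yet determined (e.g. several partitions of 5 into 2 parts exist). Let N = A − (6)·I. Computing rank(N^1) = 3, rank(N^2) = 1, rank(N^3) = 0; the number of blocks of size ≥ j is rank(N^{j−1}) − rank(N^j), giving [2, 2, 1]. So we have 1 block(s) of size 3, 1 block(s) of size 2 → block sizes [3, 2]

Assembling the blocks gives a Jordan form
J =
  [6, 1, 0, 0, 0]
  [0, 6, 1, 0, 0]
  [0, 0, 6, 0, 0]
  [0, 0, 0, 6, 1]
  [0, 0, 0, 0, 6]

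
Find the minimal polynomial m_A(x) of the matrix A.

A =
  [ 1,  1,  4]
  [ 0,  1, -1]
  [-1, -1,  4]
x^3 - 6*x^2 + 12*x - 8

The characteristic polynomial is χ_A(x) = (x - 2)^3, so the eigenvalues are known. The minimal polynomial is
  m_A(x) = Π_λ (x − λ)^{k_λ}
where k_λ is the size of the *largest* Jordan block for λ (equivalently, the smallest k with (A − λI)^k v = 0 for every generalised eigenvector v of λ).

  λ = 2: largest Jordan block has size 3, contributing (x − 2)^3

So m_A(x) = (x - 2)^3 = x^3 - 6*x^2 + 12*x - 8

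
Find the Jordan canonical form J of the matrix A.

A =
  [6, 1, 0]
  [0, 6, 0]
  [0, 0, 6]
J_2(6) ⊕ J_1(6)

The characteristic polynomial is
  det(x·I − A) = x^3 - 18*x^2 + 108*x - 216 = (x - 6)^3

Eigenvalues and multiplicities (the geometric multiplicity of λ is n − rank(A − λI), which equals the number of Jordan blocks for λ):
  λ = 6: algebraic multiplicity = 3, geometric multiplicity = 2

Determining the block sizes for each eigenvalue:
  λ = 6: 2 blocks summing to 3 forces exactly one block of size 2 and the rest size 1 → block sizes [2, 1]

Assembling the blocks gives a Jordan form
J =
  [6, 1, 0]
  [0, 6, 0]
  [0, 0, 6]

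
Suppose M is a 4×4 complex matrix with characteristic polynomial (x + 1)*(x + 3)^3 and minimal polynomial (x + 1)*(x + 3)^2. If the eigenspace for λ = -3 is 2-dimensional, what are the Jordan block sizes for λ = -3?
Block sizes for λ = -3: [2, 1]

Step 1 — from the characteristic polynomial, algebraic multiplicity of λ = -3 is 3. From dim ker(M − (-3)·I) = 2, there are exactly 2 Jordan blocks for λ = -3.
Step 2 — from the minimal polynomial, the factor (x + 3)^2 tells us the largest block for λ = -3 has size 2.
Step 3 — with total size 3, 2 blocks, and largest block 2, the block sizes (in nonincreasing order) are [2, 1].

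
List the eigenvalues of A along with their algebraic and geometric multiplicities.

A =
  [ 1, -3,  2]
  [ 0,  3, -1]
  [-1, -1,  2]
λ = 2: alg = 3, geom = 1

Step 1 — factor the characteristic polynomial to read off the algebraic multiplicities:
  χ_A(x) = (x - 2)^3

Step 2 — compute geometric multiplicities via the rank-nullity identity g(λ) = n − rank(A − λI):
  rank(A − (2)·I) = 2, so dim ker(A − (2)·I) = n − 2 = 1

Summary:
  λ = 2: algebraic multiplicity = 3, geometric multiplicity = 1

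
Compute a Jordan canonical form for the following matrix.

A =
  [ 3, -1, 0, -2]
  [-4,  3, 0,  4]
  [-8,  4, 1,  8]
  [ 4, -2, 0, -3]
J_2(1) ⊕ J_1(1) ⊕ J_1(1)

The characteristic polynomial is
  det(x·I − A) = x^4 - 4*x^3 + 6*x^2 - 4*x + 1 = (x - 1)^4

Eigenvalues and multiplicities (the geometric multiplicity of λ is n − rank(A − λI), which equals the number of Jordan blocks for λ):
  λ = 1: algebraic multiplicity = 4, geometric multiplicity = 3

Determining the block sizes for each eigenvalue:
  λ = 1: 3 blocks summing to 4 forces exactly one block of size 2 and the rest size 1 → block sizes [2, 1, 1]

Assembling the blocks gives a Jordan form
J =
  [1, 1, 0, 0]
  [0, 1, 0, 0]
  [0, 0, 1, 0]
  [0, 0, 0, 1]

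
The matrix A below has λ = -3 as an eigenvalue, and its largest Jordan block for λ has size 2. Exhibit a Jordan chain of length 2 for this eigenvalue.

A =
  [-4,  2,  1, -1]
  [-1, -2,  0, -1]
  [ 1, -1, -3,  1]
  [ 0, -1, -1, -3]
A Jordan chain for λ = -3 of length 2:
v_1 = (-1, -1, 1, 0)ᵀ
v_2 = (1, 0, 0, 0)ᵀ

Let N = A − (-3)·I. We want v_2 with N^2 v_2 = 0 but N^1 v_2 ≠ 0; then v_{j-1} := N · v_j for j = 2, …, 2.

Pick v_2 = (1, 0, 0, 0)ᵀ.
Then v_1 = N · v_2 = (-1, -1, 1, 0)ᵀ.

Sanity check: (A − (-3)·I) v_1 = (0, 0, 0, 0)ᵀ = 0. ✓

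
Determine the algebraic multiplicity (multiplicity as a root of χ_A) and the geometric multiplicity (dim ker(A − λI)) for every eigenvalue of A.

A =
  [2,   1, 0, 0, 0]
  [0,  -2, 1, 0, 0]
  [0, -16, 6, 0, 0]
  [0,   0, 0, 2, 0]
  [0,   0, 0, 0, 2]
λ = 2: alg = 5, geom = 3

Step 1 — factor the characteristic polynomial to read off the algebraic multiplicities:
  χ_A(x) = (x - 2)^5

Step 2 — compute geometric multiplicities via the rank-nullity identity g(λ) = n − rank(A − λI):
  rank(A − (2)·I) = 2, so dim ker(A − (2)·I) = n − 2 = 3

Summary:
  λ = 2: algebraic multiplicity = 5, geometric multiplicity = 3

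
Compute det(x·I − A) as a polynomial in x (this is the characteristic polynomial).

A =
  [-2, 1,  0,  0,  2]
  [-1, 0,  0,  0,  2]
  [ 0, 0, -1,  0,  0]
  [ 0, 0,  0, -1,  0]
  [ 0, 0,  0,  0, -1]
x^5 + 5*x^4 + 10*x^3 + 10*x^2 + 5*x + 1

Expanding det(x·I − A) (e.g. by cofactor expansion or by noting that A is similar to its Jordan form J, which has the same characteristic polynomial as A) gives
  χ_A(x) = x^5 + 5*x^4 + 10*x^3 + 10*x^2 + 5*x + 1
which factors as (x + 1)^5. The eigenvalues (with algebraic multiplicities) are λ = -1 with multiplicity 5.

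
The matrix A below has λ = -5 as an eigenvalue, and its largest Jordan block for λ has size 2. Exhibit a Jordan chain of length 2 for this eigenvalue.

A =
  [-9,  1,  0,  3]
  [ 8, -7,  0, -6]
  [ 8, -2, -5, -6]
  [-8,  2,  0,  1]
A Jordan chain for λ = -5 of length 2:
v_1 = (-4, 8, 8, -8)ᵀ
v_2 = (1, 0, 0, 0)ᵀ

Let N = A − (-5)·I. We want v_2 with N^2 v_2 = 0 but N^1 v_2 ≠ 0; then v_{j-1} := N · v_j for j = 2, …, 2.

Pick v_2 = (1, 0, 0, 0)ᵀ.
Then v_1 = N · v_2 = (-4, 8, 8, -8)ᵀ.

Sanity check: (A − (-5)·I) v_1 = (0, 0, 0, 0)ᵀ = 0. ✓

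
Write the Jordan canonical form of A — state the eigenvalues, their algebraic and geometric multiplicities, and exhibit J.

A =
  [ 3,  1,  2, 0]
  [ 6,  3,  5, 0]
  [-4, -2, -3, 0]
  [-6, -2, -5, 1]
J_3(1) ⊕ J_1(1)

The characteristic polynomial is
  det(x·I − A) = x^4 - 4*x^3 + 6*x^2 - 4*x + 1 = (x - 1)^4

Eigenvalues and multiplicities (the geometric multiplicity of λ is n − rank(A − λI), which equals the number of Jordan blocks for λ):
  λ = 1: algebraic multiplicity = 4, geometric multiplicity = 2

Determining the block sizes for each eigenvalue:
  λ = 1: with am = 4 and gm = 2, the partition is not yet determined (e.g. several partitions of 4 into 2 parts exist). Let N = A − (1)·I. Computing rank(N^1) = 2, rank(N^2) = 1, rank(N^3) = 0; the number of blocks of size ≥ j is rank(N^{j−1}) − rank(N^j), giving [2, 1, 1]. So we have 1 block(s) of size 3, 1 block(s) of size 1 → block sizes [3, 1]

Assembling the blocks gives a Jordan form
J =
  [1, 1, 0, 0]
  [0, 1, 1, 0]
  [0, 0, 1, 0]
  [0, 0, 0, 1]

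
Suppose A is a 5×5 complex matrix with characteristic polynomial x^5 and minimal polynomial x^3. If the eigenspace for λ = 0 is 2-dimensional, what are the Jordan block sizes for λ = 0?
Block sizes for λ = 0: [3, 2]

Step 1 — from the characteristic polynomial, algebraic multiplicity of λ = 0 is 5. From dim ker(A − (0)·I) = 2, there are exactly 2 Jordan blocks for λ = 0.
Step 2 — from the minimal polynomial, the factor (x − 0)^3 tells us the largest block for λ = 0 has size 3.
Step 3 — with total size 5, 2 blocks, and largest block 3, the block sizes (in nonincreasing order) are [3, 2].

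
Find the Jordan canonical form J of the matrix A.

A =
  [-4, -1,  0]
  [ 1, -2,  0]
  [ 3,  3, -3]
J_2(-3) ⊕ J_1(-3)

The characteristic polynomial is
  det(x·I − A) = x^3 + 9*x^2 + 27*x + 27 = (x + 3)^3

Eigenvalues and multiplicities (the geometric multiplicity of λ is n − rank(A − λI), which equals the number of Jordan blocks for λ):
  λ = -3: algebraic multiplicity = 3, geometric multiplicity = 2

Determining the block sizes for each eigenvalue:
  λ = -3: 2 blocks summing to 3 forces exactly one block of size 2 and the rest size 1 → block sizes [2, 1]

Assembling the blocks gives a Jordan form
J =
  [-3,  1,  0]
  [ 0, -3,  0]
  [ 0,  0, -3]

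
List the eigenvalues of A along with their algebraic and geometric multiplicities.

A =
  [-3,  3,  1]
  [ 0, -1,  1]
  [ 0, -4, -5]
λ = -3: alg = 3, geom = 1

Step 1 — factor the characteristic polynomial to read off the algebraic multiplicities:
  χ_A(x) = (x + 3)^3

Step 2 — compute geometric multiplicities via the rank-nullity identity g(λ) = n − rank(A − λI):
  rank(A − (-3)·I) = 2, so dim ker(A − (-3)·I) = n − 2 = 1

Summary:
  λ = -3: algebraic multiplicity = 3, geometric multiplicity = 1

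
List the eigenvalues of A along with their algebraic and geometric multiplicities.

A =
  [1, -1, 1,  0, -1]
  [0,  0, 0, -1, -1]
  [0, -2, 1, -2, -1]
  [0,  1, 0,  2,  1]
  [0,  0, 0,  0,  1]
λ = 1: alg = 5, geom = 2

Step 1 — factor the characteristic polynomial to read off the algebraic multiplicities:
  χ_A(x) = (x - 1)^5

Step 2 — compute geometric multiplicities via the rank-nullity identity g(λ) = n − rank(A − λI):
  rank(A − (1)·I) = 3, so dim ker(A − (1)·I) = n − 3 = 2

Summary:
  λ = 1: algebraic multiplicity = 5, geometric multiplicity = 2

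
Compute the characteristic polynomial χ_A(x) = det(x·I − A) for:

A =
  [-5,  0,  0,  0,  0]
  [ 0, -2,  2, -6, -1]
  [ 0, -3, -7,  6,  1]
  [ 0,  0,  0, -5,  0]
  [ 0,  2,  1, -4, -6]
x^5 + 25*x^4 + 250*x^3 + 1250*x^2 + 3125*x + 3125

Expanding det(x·I − A) (e.g. by cofactor expansion or by noting that A is similar to its Jordan form J, which has the same characteristic polynomial as A) gives
  χ_A(x) = x^5 + 25*x^4 + 250*x^3 + 1250*x^2 + 3125*x + 3125
which factors as (x + 5)^5. The eigenvalues (with algebraic multiplicities) are λ = -5 with multiplicity 5.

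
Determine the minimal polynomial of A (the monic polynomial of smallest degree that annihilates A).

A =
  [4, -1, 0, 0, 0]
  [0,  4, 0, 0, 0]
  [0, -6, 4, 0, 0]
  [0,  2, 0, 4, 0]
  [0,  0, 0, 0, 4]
x^2 - 8*x + 16

The characteristic polynomial is χ_A(x) = (x - 4)^5, so the eigenvalues are known. The minimal polynomial is
  m_A(x) = Π_λ (x − λ)^{k_λ}
where k_λ is the size of the *largest* Jordan block for λ (equivalently, the smallest k with (A − λI)^k v = 0 for every generalised eigenvector v of λ).

  λ = 4: largest Jordan block has size 2, contributing (x − 4)^2

So m_A(x) = (x - 4)^2 = x^2 - 8*x + 16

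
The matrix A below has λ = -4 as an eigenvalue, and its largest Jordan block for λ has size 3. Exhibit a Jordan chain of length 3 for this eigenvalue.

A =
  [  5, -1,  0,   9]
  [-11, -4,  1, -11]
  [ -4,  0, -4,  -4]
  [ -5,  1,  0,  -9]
A Jordan chain for λ = -4 of length 3:
v_1 = (-1, 0, 0, 1)ᵀ
v_2 = (0, 1, 0, 0)ᵀ
v_3 = (0, 0, 1, 0)ᵀ

Let N = A − (-4)·I. We want v_3 with N^3 v_3 = 0 but N^2 v_3 ≠ 0; then v_{j-1} := N · v_j for j = 3, …, 2.

Pick v_3 = (0, 0, 1, 0)ᵀ.
Then v_2 = N · v_3 = (0, 1, 0, 0)ᵀ.
Then v_1 = N · v_2 = (-1, 0, 0, 1)ᵀ.

Sanity check: (A − (-4)·I) v_1 = (0, 0, 0, 0)ᵀ = 0. ✓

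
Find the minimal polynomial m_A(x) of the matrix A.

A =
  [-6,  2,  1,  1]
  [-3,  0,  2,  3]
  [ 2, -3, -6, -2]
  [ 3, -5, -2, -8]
x^3 + 15*x^2 + 75*x + 125

The characteristic polynomial is χ_A(x) = (x + 5)^4, so the eigenvalues are known. The minimal polynomial is
  m_A(x) = Π_λ (x − λ)^{k_λ}
where k_λ is the size of the *largest* Jordan block for λ (equivalently, the smallest k with (A − λI)^k v = 0 for every generalised eigenvector v of λ).

  λ = -5: largest Jordan block has size 3, contributing (x + 5)^3

So m_A(x) = (x + 5)^3 = x^3 + 15*x^2 + 75*x + 125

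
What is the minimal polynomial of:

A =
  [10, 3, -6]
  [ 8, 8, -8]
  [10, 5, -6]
x^2 - 8*x + 16

The characteristic polynomial is χ_A(x) = (x - 4)^3, so the eigenvalues are known. The minimal polynomial is
  m_A(x) = Π_λ (x − λ)^{k_λ}
where k_λ is the size of the *largest* Jordan block for λ (equivalently, the smallest k with (A − λI)^k v = 0 for every generalised eigenvector v of λ).

  λ = 4: largest Jordan block has size 2, contributing (x − 4)^2

So m_A(x) = (x - 4)^2 = x^2 - 8*x + 16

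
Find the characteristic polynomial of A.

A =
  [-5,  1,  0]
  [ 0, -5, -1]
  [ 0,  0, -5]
x^3 + 15*x^2 + 75*x + 125

Expanding det(x·I − A) (e.g. by cofactor expansion or by noting that A is similar to its Jordan form J, which has the same characteristic polynomial as A) gives
  χ_A(x) = x^3 + 15*x^2 + 75*x + 125
which factors as (x + 5)^3. The eigenvalues (with algebraic multiplicities) are λ = -5 with multiplicity 3.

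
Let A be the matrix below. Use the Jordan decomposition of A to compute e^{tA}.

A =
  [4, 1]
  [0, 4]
e^{tA} =
  [exp(4*t), t*exp(4*t)]
  [0, exp(4*t)]

Strategy: write A = P · J · P⁻¹ where J is a Jordan canonical form, so e^{tA} = P · e^{tJ} · P⁻¹, and e^{tJ} can be computed block-by-block.

A has Jordan form
J =
  [4, 1]
  [0, 4]
(up to reordering of blocks).

Per-block formulas:
  For a 2×2 Jordan block J_2(4): exp(t · J_2(4)) = e^(4t)·(I + t·N), where N is the 2×2 nilpotent shift.

After assembling e^{tJ} and conjugating by P, we get:

e^{tA} =
  [exp(4*t), t*exp(4*t)]
  [0, exp(4*t)]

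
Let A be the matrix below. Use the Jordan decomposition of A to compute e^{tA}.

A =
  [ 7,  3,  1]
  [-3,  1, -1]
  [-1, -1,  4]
e^{tA} =
  [-t^2*exp(4*t)/2 + 3*t*exp(4*t) + exp(4*t), -t^2*exp(4*t)/2 + 3*t*exp(4*t), t*exp(4*t)]
  [t^2*exp(4*t)/2 - 3*t*exp(4*t), t^2*exp(4*t)/2 - 3*t*exp(4*t) + exp(4*t), -t*exp(4*t)]
  [-t*exp(4*t), -t*exp(4*t), exp(4*t)]

Strategy: write A = P · J · P⁻¹ where J is a Jordan canonical form, so e^{tA} = P · e^{tJ} · P⁻¹, and e^{tJ} can be computed block-by-block.

A has Jordan form
J =
  [4, 1, 0]
  [0, 4, 1]
  [0, 0, 4]
(up to reordering of blocks).

Per-block formulas:
  For a 3×3 Jordan block J_3(4): exp(t · J_3(4)) = e^(4t)·(I + t·N + (t^2/2)·N^2), where N is the 3×3 nilpotent shift.

After assembling e^{tJ} and conjugating by P, we get:

e^{tA} =
  [-t^2*exp(4*t)/2 + 3*t*exp(4*t) + exp(4*t), -t^2*exp(4*t)/2 + 3*t*exp(4*t), t*exp(4*t)]
  [t^2*exp(4*t)/2 - 3*t*exp(4*t), t^2*exp(4*t)/2 - 3*t*exp(4*t) + exp(4*t), -t*exp(4*t)]
  [-t*exp(4*t), -t*exp(4*t), exp(4*t)]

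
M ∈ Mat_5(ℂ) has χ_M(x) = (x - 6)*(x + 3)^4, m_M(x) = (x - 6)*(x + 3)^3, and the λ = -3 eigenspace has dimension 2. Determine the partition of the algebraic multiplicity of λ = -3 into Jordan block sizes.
Block sizes for λ = -3: [3, 1]

Step 1 — from the characteristic polynomial, algebraic multiplicity of λ = -3 is 4. From dim ker(M − (-3)·I) = 2, there are exactly 2 Jordan blocks for λ = -3.
Step 2 — from the minimal polynomial, the factor (x + 3)^3 tells us the largest block for λ = -3 has size 3.
Step 3 — with total size 4, 2 blocks, and largest block 3, the block sizes (in nonincreasing order) are [3, 1].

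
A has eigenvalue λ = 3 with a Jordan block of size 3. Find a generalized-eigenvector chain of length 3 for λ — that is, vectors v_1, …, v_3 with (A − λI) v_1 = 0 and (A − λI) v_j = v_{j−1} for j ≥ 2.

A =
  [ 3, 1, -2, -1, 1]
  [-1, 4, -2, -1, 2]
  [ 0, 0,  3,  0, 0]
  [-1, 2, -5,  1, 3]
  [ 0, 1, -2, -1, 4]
A Jordan chain for λ = 3 of length 3:
v_1 = (1, 1, 0, 2, 1)ᵀ
v_2 = (-2, -2, 0, -5, -2)ᵀ
v_3 = (0, 0, 1, 0, 0)ᵀ

Let N = A − (3)·I. We want v_3 with N^3 v_3 = 0 but N^2 v_3 ≠ 0; then v_{j-1} := N · v_j for j = 3, …, 2.

Pick v_3 = (0, 0, 1, 0, 0)ᵀ.
Then v_2 = N · v_3 = (-2, -2, 0, -5, -2)ᵀ.
Then v_1 = N · v_2 = (1, 1, 0, 2, 1)ᵀ.

Sanity check: (A − (3)·I) v_1 = (0, 0, 0, 0, 0)ᵀ = 0. ✓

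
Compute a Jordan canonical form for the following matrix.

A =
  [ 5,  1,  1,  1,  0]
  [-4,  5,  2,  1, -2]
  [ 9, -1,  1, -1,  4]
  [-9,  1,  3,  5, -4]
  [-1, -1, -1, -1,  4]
J_3(4) ⊕ J_1(4) ⊕ J_1(4)

The characteristic polynomial is
  det(x·I − A) = x^5 - 20*x^4 + 160*x^3 - 640*x^2 + 1280*x - 1024 = (x - 4)^5

Eigenvalues and multiplicities (the geometric multiplicity of λ is n − rank(A − λI), which equals the number of Jordan blocks for λ):
  λ = 4: algebraic multiplicity = 5, geometric multiplicity = 3

Determining the block sizes for each eigenvalue:
  λ = 4: with am = 5 and gm = 3, the partition is not yet determined (e.g. several partitions of 5 into 3 parts exist). Let N = A − (4)·I. Computing rank(N^1) = 2, rank(N^2) = 1, rank(N^3) = 0; the number of blocks of size ≥ j is rank(N^{j−1}) − rank(N^j), giving [3, 1, 1]. So we have 1 block(s) of size 3, 2 block(s) of size 1 → block sizes [3, 1, 1]

Assembling the blocks gives a Jordan form
J =
  [4, 1, 0, 0, 0]
  [0, 4, 1, 0, 0]
  [0, 0, 4, 0, 0]
  [0, 0, 0, 4, 0]
  [0, 0, 0, 0, 4]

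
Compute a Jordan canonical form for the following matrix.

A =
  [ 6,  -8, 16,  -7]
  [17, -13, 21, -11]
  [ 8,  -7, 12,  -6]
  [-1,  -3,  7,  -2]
J_3(-1) ⊕ J_1(6)

The characteristic polynomial is
  det(x·I − A) = x^4 - 3*x^3 - 15*x^2 - 17*x - 6 = (x - 6)*(x + 1)^3

Eigenvalues and multiplicities (the geometric multiplicity of λ is n − rank(A − λI), which equals the number of Jordan blocks for λ):
  λ = -1: algebraic multiplicity = 3, geometric multiplicity = 1
  λ = 6: algebraic multiplicity = 1, geometric multiplicity = 1

Determining the block sizes for each eigenvalue:
  λ = -1: one block (gm = 1), so the single block has size am = 3 → block sizes [3]
  λ = 6: one block (gm = 1), so the single block has size am = 1 → block sizes [1]

Assembling the blocks gives a Jordan form
J =
  [-1,  1,  0, 0]
  [ 0, -1,  1, 0]
  [ 0,  0, -1, 0]
  [ 0,  0,  0, 6]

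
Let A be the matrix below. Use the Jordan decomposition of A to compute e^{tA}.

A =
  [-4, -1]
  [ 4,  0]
e^{tA} =
  [-2*t*exp(-2*t) + exp(-2*t), -t*exp(-2*t)]
  [4*t*exp(-2*t), 2*t*exp(-2*t) + exp(-2*t)]

Strategy: write A = P · J · P⁻¹ where J is a Jordan canonical form, so e^{tA} = P · e^{tJ} · P⁻¹, and e^{tJ} can be computed block-by-block.

A has Jordan form
J =
  [-2,  1]
  [ 0, -2]
(up to reordering of blocks).

Per-block formulas:
  For a 2×2 Jordan block J_2(-2): exp(t · J_2(-2)) = e^(-2t)·(I + t·N), where N is the 2×2 nilpotent shift.

After assembling e^{tJ} and conjugating by P, we get:

e^{tA} =
  [-2*t*exp(-2*t) + exp(-2*t), -t*exp(-2*t)]
  [4*t*exp(-2*t), 2*t*exp(-2*t) + exp(-2*t)]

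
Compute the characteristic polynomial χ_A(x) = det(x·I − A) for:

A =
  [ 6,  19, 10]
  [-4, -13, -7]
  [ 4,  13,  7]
x^3

Expanding det(x·I − A) (e.g. by cofactor expansion or by noting that A is similar to its Jordan form J, which has the same characteristic polynomial as A) gives
  χ_A(x) = x^3
which factors as x^3. The eigenvalues (with algebraic multiplicities) are λ = 0 with multiplicity 3.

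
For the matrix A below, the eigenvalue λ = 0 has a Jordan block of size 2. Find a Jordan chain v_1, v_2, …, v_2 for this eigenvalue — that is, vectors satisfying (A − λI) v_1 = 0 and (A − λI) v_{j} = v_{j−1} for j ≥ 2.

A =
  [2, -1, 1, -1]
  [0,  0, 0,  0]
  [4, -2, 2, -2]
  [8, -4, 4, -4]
A Jordan chain for λ = 0 of length 2:
v_1 = (2, 0, 4, 8)ᵀ
v_2 = (1, 0, 0, 0)ᵀ

Let N = A − (0)·I. We want v_2 with N^2 v_2 = 0 but N^1 v_2 ≠ 0; then v_{j-1} := N · v_j for j = 2, …, 2.

Pick v_2 = (1, 0, 0, 0)ᵀ.
Then v_1 = N · v_2 = (2, 0, 4, 8)ᵀ.

Sanity check: (A − (0)·I) v_1 = (0, 0, 0, 0)ᵀ = 0. ✓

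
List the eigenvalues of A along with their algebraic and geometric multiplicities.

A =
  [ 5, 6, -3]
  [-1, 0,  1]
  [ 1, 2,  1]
λ = 2: alg = 3, geom = 2

Step 1 — factor the characteristic polynomial to read off the algebraic multiplicities:
  χ_A(x) = (x - 2)^3

Step 2 — compute geometric multiplicities via the rank-nullity identity g(λ) = n − rank(A − λI):
  rank(A − (2)·I) = 1, so dim ker(A − (2)·I) = n − 1 = 2

Summary:
  λ = 2: algebraic multiplicity = 3, geometric multiplicity = 2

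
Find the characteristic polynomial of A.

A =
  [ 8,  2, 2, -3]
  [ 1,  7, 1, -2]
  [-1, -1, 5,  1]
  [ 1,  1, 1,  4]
x^4 - 24*x^3 + 216*x^2 - 864*x + 1296

Expanding det(x·I − A) (e.g. by cofactor expansion or by noting that A is similar to its Jordan form J, which has the same characteristic polynomial as A) gives
  χ_A(x) = x^4 - 24*x^3 + 216*x^2 - 864*x + 1296
which factors as (x - 6)^4. The eigenvalues (with algebraic multiplicities) are λ = 6 with multiplicity 4.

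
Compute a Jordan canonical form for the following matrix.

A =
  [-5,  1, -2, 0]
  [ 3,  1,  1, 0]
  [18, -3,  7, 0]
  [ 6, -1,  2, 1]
J_3(1) ⊕ J_1(1)

The characteristic polynomial is
  det(x·I − A) = x^4 - 4*x^3 + 6*x^2 - 4*x + 1 = (x - 1)^4

Eigenvalues and multiplicities (the geometric multiplicity of λ is n − rank(A − λI), which equals the number of Jordan blocks for λ):
  λ = 1: algebraic multiplicity = 4, geometric multiplicity = 2

Determining the block sizes for each eigenvalue:
  λ = 1: with am = 4 and gm = 2, the partition is not yet determined (e.g. several partitions of 4 into 2 parts exist). Let N = A − (1)·I. Computing rank(N^1) = 2, rank(N^2) = 1, rank(N^3) = 0; the number of blocks of size ≥ j is rank(N^{j−1}) − rank(N^j), giving [2, 1, 1]. So we have 1 block(s) of size 3, 1 block(s) of size 1 → block sizes [3, 1]

Assembling the blocks gives a Jordan form
J =
  [1, 1, 0, 0]
  [0, 1, 1, 0]
  [0, 0, 1, 0]
  [0, 0, 0, 1]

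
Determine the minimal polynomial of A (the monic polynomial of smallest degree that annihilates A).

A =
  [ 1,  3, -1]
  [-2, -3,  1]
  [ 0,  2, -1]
x^3 + 3*x^2 + 3*x + 1

The characteristic polynomial is χ_A(x) = (x + 1)^3, so the eigenvalues are known. The minimal polynomial is
  m_A(x) = Π_λ (x − λ)^{k_λ}
where k_λ is the size of the *largest* Jordan block for λ (equivalently, the smallest k with (A − λI)^k v = 0 for every generalised eigenvector v of λ).

  λ = -1: largest Jordan block has size 3, contributing (x + 1)^3

So m_A(x) = (x + 1)^3 = x^3 + 3*x^2 + 3*x + 1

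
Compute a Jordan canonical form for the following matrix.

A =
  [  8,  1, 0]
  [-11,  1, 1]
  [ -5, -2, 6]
J_3(5)

The characteristic polynomial is
  det(x·I − A) = x^3 - 15*x^2 + 75*x - 125 = (x - 5)^3

Eigenvalues and multiplicities (the geometric multiplicity of λ is n − rank(A − λI), which equals the number of Jordan blocks for λ):
  λ = 5: algebraic multiplicity = 3, geometric multiplicity = 1

Determining the block sizes for each eigenvalue:
  λ = 5: one block (gm = 1), so the single block has size am = 3 → block sizes [3]

Assembling the blocks gives a Jordan form
J =
  [5, 1, 0]
  [0, 5, 1]
  [0, 0, 5]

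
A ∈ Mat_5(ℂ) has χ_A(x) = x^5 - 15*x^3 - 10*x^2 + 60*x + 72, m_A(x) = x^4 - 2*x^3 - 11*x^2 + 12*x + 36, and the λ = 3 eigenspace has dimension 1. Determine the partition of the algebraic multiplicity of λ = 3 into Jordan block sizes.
Block sizes for λ = 3: [2]

Step 1 — from the characteristic polynomial, algebraic multiplicity of λ = 3 is 2. From dim ker(A − (3)·I) = 1, there are exactly 1 Jordan blocks for λ = 3.
Step 2 — from the minimal polynomial, the factor (x − 3)^2 tells us the largest block for λ = 3 has size 2.
Step 3 — with total size 2, 1 blocks, and largest block 2, the block sizes (in nonincreasing order) are [2].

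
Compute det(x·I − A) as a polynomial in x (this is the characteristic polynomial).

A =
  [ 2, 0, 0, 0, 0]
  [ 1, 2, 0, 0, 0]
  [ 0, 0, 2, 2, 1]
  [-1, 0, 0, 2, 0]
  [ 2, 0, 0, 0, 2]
x^5 - 10*x^4 + 40*x^3 - 80*x^2 + 80*x - 32

Expanding det(x·I − A) (e.g. by cofactor expansion or by noting that A is similar to its Jordan form J, which has the same characteristic polynomial as A) gives
  χ_A(x) = x^5 - 10*x^4 + 40*x^3 - 80*x^2 + 80*x - 32
which factors as (x - 2)^5. The eigenvalues (with algebraic multiplicities) are λ = 2 with multiplicity 5.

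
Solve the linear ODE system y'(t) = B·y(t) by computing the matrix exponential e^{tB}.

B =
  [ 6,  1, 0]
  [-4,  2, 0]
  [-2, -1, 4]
e^{tB} =
  [2*t*exp(4*t) + exp(4*t), t*exp(4*t), 0]
  [-4*t*exp(4*t), -2*t*exp(4*t) + exp(4*t), 0]
  [-2*t*exp(4*t), -t*exp(4*t), exp(4*t)]

Strategy: write B = P · J · P⁻¹ where J is a Jordan canonical form, so e^{tB} = P · e^{tJ} · P⁻¹, and e^{tJ} can be computed block-by-block.

B has Jordan form
J =
  [4, 1, 0]
  [0, 4, 0]
  [0, 0, 4]
(up to reordering of blocks).

Per-block formulas:
  For a 2×2 Jordan block J_2(4): exp(t · J_2(4)) = e^(4t)·(I + t·N), where N is the 2×2 nilpotent shift.
  For a 1×1 block at λ = 4: exp(t · [4]) = [e^(4t)].

After assembling e^{tJ} and conjugating by P, we get:

e^{tB} =
  [2*t*exp(4*t) + exp(4*t), t*exp(4*t), 0]
  [-4*t*exp(4*t), -2*t*exp(4*t) + exp(4*t), 0]
  [-2*t*exp(4*t), -t*exp(4*t), exp(4*t)]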